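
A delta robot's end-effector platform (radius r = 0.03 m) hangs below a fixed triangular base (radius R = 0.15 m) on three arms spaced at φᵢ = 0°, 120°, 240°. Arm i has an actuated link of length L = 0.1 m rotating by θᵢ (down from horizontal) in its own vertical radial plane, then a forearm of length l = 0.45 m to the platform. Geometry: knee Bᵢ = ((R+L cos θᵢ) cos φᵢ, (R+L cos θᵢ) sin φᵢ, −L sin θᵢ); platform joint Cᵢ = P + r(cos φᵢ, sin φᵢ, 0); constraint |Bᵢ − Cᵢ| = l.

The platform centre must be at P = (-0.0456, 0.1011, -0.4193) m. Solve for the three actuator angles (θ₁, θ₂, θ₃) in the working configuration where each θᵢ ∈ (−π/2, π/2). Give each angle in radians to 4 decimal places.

θ₁ = 0.6107, θ₂ = -0.1747, θ₃ = 0.6976

φ1=0.0° → target in arm frame (-0.0456, 0.1011)
  A=0.1656, B=-0.4193, C=(l²−L²−A²−y'²−z²)/(2L)=-0.1048
  √(A²+B²)=0.4508;  θ1 = -1.1947+1.8054 ≈ 0.6107
rotate P by −φ2: (0.1104, -0.0111, -0.4193)
  A=0.0096, B=-0.4193, C=(l²−L²−A²−y'²−z²)/(2L)=0.0824
  √(A²+B²)=0.4194;  θ2 = -1.5478+1.3731 ≈ -0.1747
arm 3 (φ=240.0°): x'=-0.0648, y'=-0.0900
  e−x'=0.1848;  (l²−L²−(e−x')²−y'²−z²)/2L = -0.1278
  γ=atan2(-0.4193,0.1848)=-1.1558;  ψ=arccos(-0.2789)=1.8534;  θ3=γ+ψ≈0.6976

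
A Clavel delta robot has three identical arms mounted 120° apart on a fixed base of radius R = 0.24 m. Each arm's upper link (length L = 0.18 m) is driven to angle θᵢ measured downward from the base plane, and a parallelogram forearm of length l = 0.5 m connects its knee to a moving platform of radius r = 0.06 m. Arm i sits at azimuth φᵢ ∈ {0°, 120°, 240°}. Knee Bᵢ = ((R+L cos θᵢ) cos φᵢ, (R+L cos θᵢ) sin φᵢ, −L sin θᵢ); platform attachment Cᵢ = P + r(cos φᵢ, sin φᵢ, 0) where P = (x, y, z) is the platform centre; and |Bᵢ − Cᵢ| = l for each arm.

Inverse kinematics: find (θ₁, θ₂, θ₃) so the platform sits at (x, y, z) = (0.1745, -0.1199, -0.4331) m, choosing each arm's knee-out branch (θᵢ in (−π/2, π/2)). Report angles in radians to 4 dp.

θ₁ = -0.0876, θ₂ = 1.3088, θ₃ = 0.6108

rotate P by −φ1: (0.1745, -0.1199, -0.4331)
  A cos θ + B sin θ = C:  0.0055·cos θ + -0.4331·sin θ = 0.0434
  θ1 = atan2(B,A) + arccos(C/0.4331) = -0.0876
rotate P by −φ2: (-0.1911, -0.0912, -0.4331)
  A cos θ + B sin θ = C:  0.3711·cos θ + -0.4331·sin θ = -0.3222
  γ=atan2(-0.4331,0.3711)=-0.8624;  ψ=arccos(-0.5649)=2.1712;  θ2=γ+ψ≈1.3088
arm 3 (φ=240.0°): x'=0.0166, y'=0.2111
  A=0.1634, B=-0.4331, C=(l²−L²−A²−y'²−z²)/(2L)=-0.1145
  γ=atan2(-0.4331,0.1634)=-1.2100;  ψ=arccos(-0.2474)=1.8208;  θ3=γ+ψ≈0.6108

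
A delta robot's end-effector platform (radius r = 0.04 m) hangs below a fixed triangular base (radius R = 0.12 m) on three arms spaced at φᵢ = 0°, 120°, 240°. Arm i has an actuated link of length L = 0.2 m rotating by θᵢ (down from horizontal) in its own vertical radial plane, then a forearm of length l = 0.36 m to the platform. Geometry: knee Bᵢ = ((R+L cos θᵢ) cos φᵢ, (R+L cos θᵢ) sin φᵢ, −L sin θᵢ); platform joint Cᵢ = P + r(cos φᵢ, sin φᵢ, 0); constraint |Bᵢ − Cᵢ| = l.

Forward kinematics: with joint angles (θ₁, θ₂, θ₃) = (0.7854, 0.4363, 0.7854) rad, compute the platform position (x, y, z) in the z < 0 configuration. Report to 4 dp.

(-0.0340, 0.0589, -0.3882)

φ1=0.0°: virtual centre (0.2214, 0.0000, -0.1414), radius l
φ2=120.0°: virtual centre (-0.1306, 0.2263, -0.0845), radius l
φ3=240.0°: virtual centre (-0.1107, -0.1918, -0.1414), radius l
eliminate P² terms by subtracting sphere 1 from 2 and 3
plane₁₂: -0.7041x+0.4525y+0.1138z = 0.0064
det = 0.5706;  x = -0.0043+0.0765z,  y = 0.0074+-0.1325z
quadratic in z: (1.0234)z²+(0.2463)z+(-0.0586)=0, √Δ=0.5483 → z ∈ {-0.3882, 0.1475}; z = -0.3882 (taking z<0)
x = -0.0340, y = 0.0589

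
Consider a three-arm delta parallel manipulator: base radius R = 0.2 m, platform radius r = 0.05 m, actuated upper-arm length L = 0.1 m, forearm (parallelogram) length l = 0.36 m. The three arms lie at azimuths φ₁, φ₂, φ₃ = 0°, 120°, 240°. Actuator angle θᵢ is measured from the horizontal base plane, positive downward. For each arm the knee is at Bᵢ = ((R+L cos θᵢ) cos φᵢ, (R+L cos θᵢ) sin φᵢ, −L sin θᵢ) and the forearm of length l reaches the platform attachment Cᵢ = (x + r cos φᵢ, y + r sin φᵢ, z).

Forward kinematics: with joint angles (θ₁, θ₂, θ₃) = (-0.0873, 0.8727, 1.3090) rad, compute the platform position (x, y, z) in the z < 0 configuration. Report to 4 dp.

O1 = (0.2496·cos0.0°, 0.2496·sin0.0°, 0.0087) = (0.2496, 0.0000, 0.0087)
O2 = (0.2143·cos120.0°, 0.2143·sin120.0°, -0.0766) = (-0.1071, 0.1856, -0.0766)
O3 = (0.1759·cos240.0°, 0.1759·sin240.0°, -0.0966) = (-0.0879, -0.1523, -0.0966)
eliminate P² terms by subtracting sphere 1 from 2 and 3
[-0.7135 0.3711 -0.1707]·P = -0.0106;  [-0.6751 -0.3046 -0.2106]·P = -0.0221
Cramer: x(z) = 0.0244-0.2782z;  y(z) = 0.0184-0.0750z
sphere 1 gives Az²+Bz+C=0 with A=1.0830, B=0.1051, C=-0.0785;  B²−4AC=0.3510;  roots -0.3220, 0.2250;  negative root z = -0.3220
x = 0.1140, y = 0.0426

(0.1140, 0.0426, -0.3220)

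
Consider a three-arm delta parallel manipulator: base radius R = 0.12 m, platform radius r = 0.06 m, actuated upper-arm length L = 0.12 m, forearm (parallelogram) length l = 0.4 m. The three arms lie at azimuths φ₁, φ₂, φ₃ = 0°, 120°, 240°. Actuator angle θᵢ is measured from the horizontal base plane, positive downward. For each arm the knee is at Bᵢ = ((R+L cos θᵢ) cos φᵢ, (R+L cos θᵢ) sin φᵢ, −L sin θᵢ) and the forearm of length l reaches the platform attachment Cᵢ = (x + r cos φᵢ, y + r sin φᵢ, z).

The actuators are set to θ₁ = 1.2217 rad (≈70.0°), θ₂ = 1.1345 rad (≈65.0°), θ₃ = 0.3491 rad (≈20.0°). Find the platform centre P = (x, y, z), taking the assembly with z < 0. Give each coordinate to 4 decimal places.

(-0.0916, -0.1250, -0.4403)

φ1=0.0°: virtual centre (0.1010, 0.0000, -0.1128), radius l
φ2=120.0°: virtual centre (-0.0554, 0.0959, -0.1088), radius l
arm 3 at φ=240.0°: e+L cos θ3 = 0.1728;  centre 3 = (-0.0864, -0.1496, -0.0410)
eliminate P² terms by subtracting sphere 1 from 2 and 3
[-0.3128 0.1918 0.0080]·P = 0.0012;  [-0.3749 -0.2992 0.1434]·P = 0.0086
Cramer: x(z) = -0.0121+0.1807z;  y(z) = -0.0136+0.2530z
sphere 1 gives Az²+Bz+C=0 with A=1.0966, B=0.1777, C=-0.1343;  B²−4AC=0.6207;  roots -0.4403, 0.2782;  negative root z = -0.4403
x = -0.0916, y = -0.1250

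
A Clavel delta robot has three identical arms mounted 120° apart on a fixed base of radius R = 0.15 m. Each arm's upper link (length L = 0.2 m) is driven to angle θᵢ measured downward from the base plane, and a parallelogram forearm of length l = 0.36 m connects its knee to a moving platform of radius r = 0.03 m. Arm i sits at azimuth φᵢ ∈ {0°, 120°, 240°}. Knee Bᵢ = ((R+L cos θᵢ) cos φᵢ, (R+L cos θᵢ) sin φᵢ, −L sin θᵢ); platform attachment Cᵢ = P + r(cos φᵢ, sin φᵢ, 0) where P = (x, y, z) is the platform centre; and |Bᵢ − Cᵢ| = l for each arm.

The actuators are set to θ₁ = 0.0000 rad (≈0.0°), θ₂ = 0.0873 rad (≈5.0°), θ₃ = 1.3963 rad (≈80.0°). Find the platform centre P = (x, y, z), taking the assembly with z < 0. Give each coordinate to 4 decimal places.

(0.1080, 0.1723, -0.2345)

φ1=0.0°: virtual centre (0.3200, 0.0000, 0.0000), radius l
φ2=120.0°: virtual centre (-0.1596, 0.2765, -0.0174), radius l
φ3=240.0°: virtual centre (-0.0774, -0.1340, -0.1970), radius l
subtract pairs → two planes through P
[-0.9592 0.5529 -0.0349]·P = -0.0002;  [-0.7947 -0.2680 -0.3939]·P = -0.0397
Cramer: x(z) = 0.0316-0.3262z;  y(z) = 0.0544-0.5027z
into |P−S₁|² = l²: 1.3591z² + 0.1334z + -0.0434 = 0;  Δ = 0.2540;  z = -0.2345 or 0.1363 → z<0 root = -0.2345
x = 0.1080, y = 0.1723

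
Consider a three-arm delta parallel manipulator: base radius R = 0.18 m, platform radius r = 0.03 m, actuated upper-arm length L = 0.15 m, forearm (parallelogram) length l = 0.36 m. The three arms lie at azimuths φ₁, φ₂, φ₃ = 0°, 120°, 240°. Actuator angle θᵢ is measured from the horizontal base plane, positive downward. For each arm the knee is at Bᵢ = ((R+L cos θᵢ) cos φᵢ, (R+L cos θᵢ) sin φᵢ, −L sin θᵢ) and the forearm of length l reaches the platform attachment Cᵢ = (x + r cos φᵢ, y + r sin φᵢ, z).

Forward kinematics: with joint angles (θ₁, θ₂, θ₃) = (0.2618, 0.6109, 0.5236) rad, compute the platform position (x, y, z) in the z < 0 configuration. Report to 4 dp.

S1 = (0.2949·cos0.0°, 0.2949·sin0.0°, -0.0388) = (0.2949, 0.0000, -0.0388)
S2 = (0.2729·cos120.0°, 0.2729·sin120.0°, -0.0860) = (-0.1364, 0.2363, -0.0860)
φ3=240.0°: virtual centre (-0.1400, -0.2424, -0.0750), radius l
|S₂|²−|S₁|² = -0.0066;  |S₃|²−|S₁|² = -0.0045
[-0.8626 0.4726 -0.0944]·P = -0.0066;  [-0.8697 -0.4848 -0.0724]·P = -0.0045
Cramer: x(z) = 0.0064-0.0964z;  y(z) = -0.0023+0.0238z
into |P−S₁|² = l²: 1.0099z² + 0.1332z + -0.0449 = 0;  Δ = 0.1990;  z = -0.2868 or 0.1549 → z<0 root = -0.2868
x = 0.0341, y = -0.0091

(0.0341, -0.0091, -0.2868)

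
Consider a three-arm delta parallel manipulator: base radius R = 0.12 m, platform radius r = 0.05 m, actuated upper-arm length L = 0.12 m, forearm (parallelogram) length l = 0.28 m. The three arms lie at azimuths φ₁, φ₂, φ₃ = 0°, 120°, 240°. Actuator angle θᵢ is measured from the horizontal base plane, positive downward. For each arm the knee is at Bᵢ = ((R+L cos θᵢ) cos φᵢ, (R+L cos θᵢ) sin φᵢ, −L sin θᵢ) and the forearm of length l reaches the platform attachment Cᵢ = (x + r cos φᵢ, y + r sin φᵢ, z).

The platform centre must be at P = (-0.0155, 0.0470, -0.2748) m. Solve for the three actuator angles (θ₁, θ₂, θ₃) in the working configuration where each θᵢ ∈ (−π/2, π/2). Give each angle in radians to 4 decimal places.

arm 1 (φ=0.0°): x'=-0.0155, y'=0.0470
  e−x'=0.0855;  (l²−L²−(e−x')²−y'²−z²)/2L = -0.0876
  θ1 = atan2(B,A) + arccos(C/0.2878) = 0.6111
rotate P by −φ2: (0.0485, -0.0101, -0.2748)
  A cos θ + B sin θ = C:  0.0215·cos θ + -0.2748·sin θ = -0.0503
  γ=atan2(-0.2748,0.0215)=-1.4925;  ψ=arccos(-0.1826)=1.7544;  θ2=γ+ψ≈0.2619
φ3=240.0° → target in arm frame (-0.0330, -0.0369)
  A=0.1030, B=-0.2748, C=(l²−L²−A²−y'²−z²)/(2L)=-0.0978
  √(A²+B²)=0.2935;  θ3 = -1.2123+1.9107 ≈ 0.6983

θ₁ = 0.6111, θ₂ = 0.2619, θ₃ = 0.6983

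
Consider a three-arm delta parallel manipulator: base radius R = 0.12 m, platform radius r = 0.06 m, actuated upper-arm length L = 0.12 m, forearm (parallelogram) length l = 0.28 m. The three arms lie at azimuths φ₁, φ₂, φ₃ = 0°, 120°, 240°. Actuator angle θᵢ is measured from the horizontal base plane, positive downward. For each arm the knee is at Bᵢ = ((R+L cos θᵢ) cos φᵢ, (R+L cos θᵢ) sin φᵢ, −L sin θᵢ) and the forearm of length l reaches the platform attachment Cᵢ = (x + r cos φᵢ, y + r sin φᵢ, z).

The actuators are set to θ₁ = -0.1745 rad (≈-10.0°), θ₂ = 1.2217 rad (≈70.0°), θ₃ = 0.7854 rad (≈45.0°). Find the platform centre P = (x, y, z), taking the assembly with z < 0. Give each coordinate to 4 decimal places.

arm 1 at φ=0.0°: (R−r)+L cos θ1 = 0.1782;  O1 = (0.1782, 0.0000, 0.0208)
arm 2 at φ=120.0°: (R−r)+L cos θ2 = 0.1010;  O2 = (-0.0505, 0.0875, -0.1128)
arm 3 at φ=240.0°: (R−r)+L cos θ3 = 0.1449;  O3 = (-0.0724, -0.1254, -0.0849)
subtract pairs → two planes through P
linear system: -0.4574x+0.1750y = -0.0093−-0.2672z; -0.5012x+-0.2509y = -0.0040−-0.2114z
Cramer: x(z) = 0.0149-0.5138z;  y(z) = -0.0139+0.1839z
sphere 1 gives Az²+Bz+C=0 with A=1.2978, B=0.1210, C=-0.0511;  B²−4AC=0.2800;  roots -0.2505, 0.1573;  negative root z = -0.2505
x = 0.1436, y = -0.0599

(0.1436, -0.0599, -0.2505)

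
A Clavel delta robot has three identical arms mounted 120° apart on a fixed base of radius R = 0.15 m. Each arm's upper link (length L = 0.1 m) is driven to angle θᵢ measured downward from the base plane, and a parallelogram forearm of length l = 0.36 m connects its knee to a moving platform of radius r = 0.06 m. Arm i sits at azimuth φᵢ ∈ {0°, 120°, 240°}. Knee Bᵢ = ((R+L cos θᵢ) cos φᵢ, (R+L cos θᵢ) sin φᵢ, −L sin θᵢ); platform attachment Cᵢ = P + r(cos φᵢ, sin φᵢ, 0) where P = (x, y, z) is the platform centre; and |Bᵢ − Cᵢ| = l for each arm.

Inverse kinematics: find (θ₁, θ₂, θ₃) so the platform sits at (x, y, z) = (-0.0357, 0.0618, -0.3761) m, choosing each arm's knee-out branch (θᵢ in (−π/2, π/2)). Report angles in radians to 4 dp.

rotate P by −φ1: (-0.0357, 0.0618, -0.3761)
  A cos θ + B sin θ = C:  0.1257·cos θ + -0.3761·sin θ = -0.2074
  θ1 = atan2(B,A) + arccos(C/0.3965) = 0.8728
φ2=120.0° → target in arm frame (0.0714, 0.0000)
  A cos θ + B sin θ = C:  0.0186·cos θ + -0.3761·sin θ = -0.1110
  γ=atan2(-0.3761,0.0186)=-1.5213;  ψ=arccos(-0.2947)=1.8700;  θ2=γ+ψ≈0.3487
rotate P by −φ3: (-0.0357, -0.0618, -0.3761)
  A cos θ + B sin θ = C:  0.1257·cos θ + -0.3761·sin θ = -0.2073
  θ3 = atan2(B,A) + arccos(C/0.3965) = 0.8727

θ₁ = 0.8728, θ₂ = 0.3487, θ₃ = 0.8727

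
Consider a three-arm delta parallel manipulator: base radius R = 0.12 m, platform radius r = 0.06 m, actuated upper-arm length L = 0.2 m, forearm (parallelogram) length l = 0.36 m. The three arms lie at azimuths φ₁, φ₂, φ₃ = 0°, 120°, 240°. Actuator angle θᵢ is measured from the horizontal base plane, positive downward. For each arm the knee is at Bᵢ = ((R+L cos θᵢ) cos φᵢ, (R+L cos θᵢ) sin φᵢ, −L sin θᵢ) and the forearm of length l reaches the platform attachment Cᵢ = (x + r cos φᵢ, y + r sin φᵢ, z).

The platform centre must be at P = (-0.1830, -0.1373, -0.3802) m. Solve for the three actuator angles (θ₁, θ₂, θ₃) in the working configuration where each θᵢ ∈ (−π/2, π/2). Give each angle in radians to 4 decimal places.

θ₁ = 1.3959, θ₂ = 1.0468, θ₃ = 0.1744

arm 1 (φ=0.0°): x'=-0.1830, y'=-0.1373
  A cos θ + B sin θ = C:  0.2430·cos θ + -0.3802·sin θ = -0.3321
  θ1 = atan2(B,A) + arccos(C/0.4512) = 1.3959
φ2=120.0° → target in arm frame (-0.0274, 0.2271)
  A cos θ + B sin θ = C:  0.0874·cos θ + -0.3802·sin θ = -0.2855
  γ=atan2(-0.3802,0.0874)=-1.3448;  ψ=arccos(-0.7317)=2.3916;  θ2=γ+ψ≈1.0468
φ3=240.0° → target in arm frame (0.2104, -0.0898)
  A cos θ + B sin θ = C:  -0.1504·cos θ + -0.3802·sin θ = -0.2141
  γ=atan2(-0.3802,-0.1504)=-1.9475;  ψ=arccos(-0.5237)=2.1219;  θ3=γ+ψ≈0.1744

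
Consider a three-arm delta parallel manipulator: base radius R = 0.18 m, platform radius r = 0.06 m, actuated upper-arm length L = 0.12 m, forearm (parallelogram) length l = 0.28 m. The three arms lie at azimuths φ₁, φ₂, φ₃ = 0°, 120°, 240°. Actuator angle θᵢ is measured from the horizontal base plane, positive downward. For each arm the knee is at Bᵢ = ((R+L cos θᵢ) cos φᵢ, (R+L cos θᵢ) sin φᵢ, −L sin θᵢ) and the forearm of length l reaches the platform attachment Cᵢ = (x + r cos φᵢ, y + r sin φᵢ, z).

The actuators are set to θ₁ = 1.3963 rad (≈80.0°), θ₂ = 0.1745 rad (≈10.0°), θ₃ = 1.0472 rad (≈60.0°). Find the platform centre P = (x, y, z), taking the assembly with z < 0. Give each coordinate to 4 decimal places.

(-0.0861, 0.0731, -0.2649)

φ1=0.0°: virtual centre (0.1408, 0.0000, -0.1182), radius l
φ2=120.0°: virtual centre (-0.1191, 0.2063, -0.0208), radius l
centre 3 = (0.1800·cos240.0°, 0.1800·sin240.0°, -0.1039) = (-0.0900, -0.1559, -0.1039)
|centre ₂|²−|centre ₁|² = 0.0234;  |centre ₃|²−|centre ₁|² = 0.0094
[-0.5198 0.4125 0.1947]·P = 0.0234;  [-0.4617 -0.3118 0.0285]·P = 0.0094
det = 0.3525;  x = -0.0317+0.2055z,  y = 0.0167+-0.2129z
sphere 1 gives Az²+Bz+C=0 with A=1.0876, B=0.1583, C=-0.0344;  B²−4AC=0.1747;  roots -0.2649, 0.1194;  negative root z = -0.2649
x = -0.0861, y = 0.0731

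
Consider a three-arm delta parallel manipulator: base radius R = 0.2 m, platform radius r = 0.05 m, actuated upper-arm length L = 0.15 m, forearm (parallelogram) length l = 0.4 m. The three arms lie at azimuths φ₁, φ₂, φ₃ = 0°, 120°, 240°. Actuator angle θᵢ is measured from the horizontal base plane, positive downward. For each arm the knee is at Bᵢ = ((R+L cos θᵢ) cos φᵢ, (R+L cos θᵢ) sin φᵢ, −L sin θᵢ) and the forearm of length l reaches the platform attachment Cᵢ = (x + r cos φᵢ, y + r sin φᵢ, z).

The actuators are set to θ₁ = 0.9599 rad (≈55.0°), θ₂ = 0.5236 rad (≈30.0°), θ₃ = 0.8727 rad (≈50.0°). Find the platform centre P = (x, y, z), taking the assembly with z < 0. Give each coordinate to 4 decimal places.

(-0.0403, 0.0453, -0.4085)

arm 1 at φ=0.0°: ρ1 = 0.2360;  centre 1 = (0.2360, 0.0000, -0.1229)
centre 2 = (0.2799·cos120.0°, 0.2799·sin120.0°, -0.0750) = (-0.1400, 0.2424, -0.0750)
centre 3 = (0.2464·cos240.0°, 0.2464·sin240.0°, -0.1149) = (-0.1232, -0.2134, -0.1149)
|centre ₂|²−|centre ₁|² = 0.0132;  |centre ₃|²−|centre ₁|² = 0.0031
plane₁₂: -0.7520x+0.4848y+0.0957z = 0.0132
Cramer: x(z) = -0.0106+0.0726z;  y(z) = 0.0106-0.0849z
quadratic in z: (1.0125)z²+(0.2081)z+(-0.0839)=0, √Δ=0.6191 → z ∈ {-0.4085, 0.2029}; z = -0.4085 (taking z<0)
x = -0.0403, y = 0.0453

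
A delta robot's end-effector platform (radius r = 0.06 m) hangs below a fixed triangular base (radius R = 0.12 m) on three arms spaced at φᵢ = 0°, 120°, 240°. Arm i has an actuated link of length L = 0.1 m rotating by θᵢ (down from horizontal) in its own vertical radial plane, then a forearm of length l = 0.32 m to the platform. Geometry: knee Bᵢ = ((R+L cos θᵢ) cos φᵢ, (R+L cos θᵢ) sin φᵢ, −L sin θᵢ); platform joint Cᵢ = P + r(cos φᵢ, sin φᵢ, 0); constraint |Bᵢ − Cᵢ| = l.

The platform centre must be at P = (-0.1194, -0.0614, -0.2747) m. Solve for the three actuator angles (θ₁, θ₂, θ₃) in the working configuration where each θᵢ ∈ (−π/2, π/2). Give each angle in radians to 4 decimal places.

arm 1 (φ=0.0°): x'=-0.1194, y'=-0.0614
  A cos θ + B sin θ = C:  0.1794·cos θ + -0.2747·sin θ = -0.0951
  γ=atan2(-0.2747,0.1794)=-0.9923;  ψ=arccos(-0.2898)=1.8648;  θ1=γ+ψ≈0.8725
arm 2 (φ=120.0°): x'=0.0065, y'=0.1341
  A=0.0535, B=-0.2747, C=(l²−L²−A²−y'²−z²)/(2L)=-0.0195
  √(A²+B²)=0.2799;  θ2 = -1.3785+1.6406 ≈ 0.2621
φ3=240.0° → target in arm frame (0.1129, -0.0727)
  e−x'=-0.0529;  (l²−L²−(e−x')²−y'²−z²)/2L = 0.0443
  √(A²+B²)=0.2797;  θ3 = -1.7609+1.4118 ≈ -0.3492

θ₁ = 0.8725, θ₂ = 0.2621, θ₃ = -0.3492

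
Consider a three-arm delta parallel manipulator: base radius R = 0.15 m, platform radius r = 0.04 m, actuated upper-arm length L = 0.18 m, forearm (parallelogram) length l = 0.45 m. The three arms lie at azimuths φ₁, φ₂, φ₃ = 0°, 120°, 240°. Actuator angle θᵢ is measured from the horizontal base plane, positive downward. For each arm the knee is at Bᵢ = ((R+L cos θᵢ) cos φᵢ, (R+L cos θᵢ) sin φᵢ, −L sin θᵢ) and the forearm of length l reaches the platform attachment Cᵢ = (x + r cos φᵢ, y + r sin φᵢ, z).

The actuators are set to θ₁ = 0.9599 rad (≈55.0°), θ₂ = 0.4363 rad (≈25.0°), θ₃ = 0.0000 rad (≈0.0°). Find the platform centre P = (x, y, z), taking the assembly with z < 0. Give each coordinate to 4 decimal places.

centre 1 = (0.2132·cos0.0°, 0.2132·sin0.0°, -0.1474) = (0.2132, 0.0000, -0.1474)
arm 2 at φ=120.0°: e+L cos θ2 = 0.2731;  centre 2 = (-0.1366, 0.2365, -0.0761)
arm 3 at φ=240.0°: e+L cos θ3 = 0.2900;  centre 3 = (-0.1450, -0.2511, 0.0000)
|centre ₂|²−|centre ₁|² = 0.0132;  |centre ₃|²−|centre ₁|² = 0.0169
plane₁₂: -0.6996x+0.4731y+0.1428z = 0.0132
Cramer: x(z) = -0.0212+0.3059z;  y(z) = -0.0034+0.1507z
into |P−centre ₁|² = l²: 1.1163z² + 0.1504z + -0.1258 = 0;  Δ = 0.5844;  z = -0.4098 or 0.2750 → z<0 root = -0.4098
x = -0.1465, y = -0.0652

(-0.1465, -0.0652, -0.4098)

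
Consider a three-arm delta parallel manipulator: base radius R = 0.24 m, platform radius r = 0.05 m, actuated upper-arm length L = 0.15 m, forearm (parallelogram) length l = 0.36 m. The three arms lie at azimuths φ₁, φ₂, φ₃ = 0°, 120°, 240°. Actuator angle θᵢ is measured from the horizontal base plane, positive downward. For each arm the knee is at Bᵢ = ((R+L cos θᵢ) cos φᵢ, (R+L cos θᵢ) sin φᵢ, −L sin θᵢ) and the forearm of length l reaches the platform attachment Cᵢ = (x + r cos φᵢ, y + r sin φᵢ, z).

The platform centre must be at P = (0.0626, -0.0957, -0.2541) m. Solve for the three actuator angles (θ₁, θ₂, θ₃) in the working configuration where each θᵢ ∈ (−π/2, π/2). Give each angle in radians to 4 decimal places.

θ₁ = 0.2623, θ₂ = 1.3092, θ₃ = 0.3490

arm 1 (φ=0.0°): x'=0.0626, y'=-0.0957
  A=0.1274, B=-0.2541, C=(l²−L²−A²−y'²−z²)/(2L)=0.0571
  √(A²+B²)=0.2842;  θ1 = -1.1060+1.3684 ≈ 0.2623
arm 2 (φ=120.0°): x'=-0.1142, y'=-0.0064
  A cos θ + B sin θ = C:  0.3042·cos θ + -0.2541·sin θ = -0.1668
  √(A²+B²)=0.3963;  θ2 = -0.6959+2.0051 ≈ 1.3092
φ3=240.0° → target in arm frame (0.0516, 0.1021)
  A=0.1384, B=-0.2541, C=(l²−L²−A²−y'²−z²)/(2L)=0.0432
  √(A²+B²)=0.2894;  θ3 = -1.0720+1.4210 ≈ 0.3490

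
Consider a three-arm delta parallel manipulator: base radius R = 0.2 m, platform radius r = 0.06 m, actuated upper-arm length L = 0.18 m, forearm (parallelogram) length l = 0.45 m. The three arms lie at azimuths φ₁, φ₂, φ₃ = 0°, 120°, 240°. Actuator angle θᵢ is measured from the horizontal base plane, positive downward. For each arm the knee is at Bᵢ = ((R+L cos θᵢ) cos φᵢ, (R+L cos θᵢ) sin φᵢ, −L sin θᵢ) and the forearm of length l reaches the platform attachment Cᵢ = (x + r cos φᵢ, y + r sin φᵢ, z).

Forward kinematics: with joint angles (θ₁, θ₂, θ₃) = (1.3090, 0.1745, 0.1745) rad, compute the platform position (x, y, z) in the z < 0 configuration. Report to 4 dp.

S1 = (0.1866·cos0.0°, 0.1866·sin0.0°, -0.1739) = (0.1866, 0.0000, -0.1739)
φ2=120.0°: virtual centre (-0.1586, 0.2748, -0.0313), radius l
arm 3 at φ=240.0°: ρ3 = 0.3173;  S3 = (-0.1586, -0.2748, -0.0313)
eliminate P² terms by subtracting sphere 1 from 2 and 3
plane₁₂: -0.6904x+0.5495y+0.2852z = 0.0366
det = 0.7588;  x = -0.0530+0.4131z,  y = 0.0000+0.0000z
sphere 1 gives Az²+Bz+C=0 with A=1.1707, B=0.1498, C=-0.1149;  B²−4AC=0.5603;  roots -0.3837, 0.2557;  negative root z = -0.3837
x = -0.2115, y = 0.0000

(-0.2115, 0.0000, -0.3837)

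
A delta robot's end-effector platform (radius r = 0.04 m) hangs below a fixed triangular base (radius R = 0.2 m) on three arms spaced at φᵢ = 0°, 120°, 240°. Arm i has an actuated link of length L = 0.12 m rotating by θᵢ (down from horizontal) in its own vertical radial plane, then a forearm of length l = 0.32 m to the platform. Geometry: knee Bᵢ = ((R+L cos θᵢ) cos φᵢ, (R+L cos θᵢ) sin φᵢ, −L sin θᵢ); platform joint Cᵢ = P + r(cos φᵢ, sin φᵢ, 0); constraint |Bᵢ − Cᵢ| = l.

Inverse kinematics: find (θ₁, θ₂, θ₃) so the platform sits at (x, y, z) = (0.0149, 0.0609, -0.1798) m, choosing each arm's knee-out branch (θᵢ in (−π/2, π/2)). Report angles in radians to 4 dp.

rotate P by −φ1: (0.0149, 0.0609, -0.1798)
  A cos θ + B sin θ = C:  0.1451·cos θ + -0.1798·sin θ = 0.1288
  γ=atan2(-0.1798,0.1451)=-0.8918;  ψ=arccos(0.5574)=0.9795;  θ1=γ+ψ≈0.0877
rotate P by −φ2: (0.0453, -0.0434, -0.1798)
  A cos θ + B sin θ = C:  0.1147·cos θ + -0.1798·sin θ = 0.1693
  θ2 = atan2(B,A) + arccos(C/0.2133) = -0.3492
φ3=240.0° → target in arm frame (-0.0602, -0.0175)
  A cos θ + B sin θ = C:  0.2202·cos θ + -0.1798·sin θ = 0.0287
  √(A²+B²)=0.2843;  θ3 = -0.6848+1.4698 ≈ 0.7850

θ₁ = 0.0877, θ₂ = -0.3492, θ₃ = 0.7850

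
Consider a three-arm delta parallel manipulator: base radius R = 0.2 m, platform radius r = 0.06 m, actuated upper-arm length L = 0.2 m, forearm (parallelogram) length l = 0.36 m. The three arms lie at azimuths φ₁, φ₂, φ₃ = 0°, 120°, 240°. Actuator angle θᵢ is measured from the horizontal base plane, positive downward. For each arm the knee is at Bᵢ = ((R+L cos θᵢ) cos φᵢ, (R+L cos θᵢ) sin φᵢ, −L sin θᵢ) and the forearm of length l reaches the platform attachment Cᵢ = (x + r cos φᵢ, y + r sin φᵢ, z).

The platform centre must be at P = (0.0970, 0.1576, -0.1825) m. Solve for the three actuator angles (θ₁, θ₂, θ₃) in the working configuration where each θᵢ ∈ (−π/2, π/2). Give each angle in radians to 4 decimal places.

rotate P by −φ1: (0.0970, 0.1576, -0.1825)
  A=0.0430, B=-0.1825, C=(l²−L²−A²−y'²−z²)/(2L)=0.0740
  γ=atan2(-0.1825,0.0430)=-1.3394;  ψ=arccos(0.3948)=1.1650;  θ1=γ+ψ≈-0.1744
rotate P by −φ2: (0.0880, -0.1628, -0.1825)
  A cos θ + B sin θ = C:  0.0520·cos θ + -0.1825·sin θ = 0.0677
  γ=atan2(-0.1825,0.0520)=-1.2931;  ψ=arccos(0.3568)=1.2060;  θ2=γ+ψ≈-0.0872
arm 3 (φ=240.0°): x'=-0.1850, y'=0.0052
  e−x'=0.3250;  (l²−L²−(e−x')²−y'²−z²)/2L = -0.1234
  γ=atan2(-0.1825,0.3250)=-0.5117;  ψ=arccos(-0.3310)=1.9082;  θ3=γ+ψ≈1.3965

θ₁ = -0.1744, θ₂ = -0.0872, θ₃ = 1.3965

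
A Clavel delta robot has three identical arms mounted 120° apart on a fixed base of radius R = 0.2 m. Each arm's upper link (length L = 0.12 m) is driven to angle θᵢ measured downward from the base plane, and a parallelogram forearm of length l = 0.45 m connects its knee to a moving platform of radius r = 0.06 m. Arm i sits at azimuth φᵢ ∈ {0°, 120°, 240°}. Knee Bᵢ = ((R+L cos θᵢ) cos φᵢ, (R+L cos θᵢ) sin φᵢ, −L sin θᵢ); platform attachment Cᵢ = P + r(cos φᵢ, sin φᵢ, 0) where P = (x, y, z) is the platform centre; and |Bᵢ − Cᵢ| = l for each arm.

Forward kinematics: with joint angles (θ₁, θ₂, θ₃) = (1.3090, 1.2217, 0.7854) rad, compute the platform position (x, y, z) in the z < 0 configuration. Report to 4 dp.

centre 1 = (0.1711·cos0.0°, 0.1711·sin0.0°, -0.1159) = (0.1711, 0.0000, -0.1159)
φ2=120.0°: virtual centre (-0.0905, 0.1568, -0.1128), radius l
centre 3 = (0.2249·cos240.0°, 0.2249·sin240.0°, -0.0849) = (-0.1124, -0.1947, -0.0849)
eliminate P² terms by subtracting sphere 1 from 2 and 3
[-0.5232 0.3136 0.0063]·P = 0.0028;  [-0.5670 -0.3895 0.0621]·P = 0.0151
det = 0.3815;  x = -0.0152+0.0575z,  y = -0.0165+0.0758z
into |P−centre ₁|² = l²: 1.0091z² + 0.2079z + -0.1541 = 0;  Δ = 0.6652;  z = -0.5071 or 0.3011 → z<0 root = -0.5071
x = -0.0444, y = -0.0549

(-0.0444, -0.0549, -0.5071)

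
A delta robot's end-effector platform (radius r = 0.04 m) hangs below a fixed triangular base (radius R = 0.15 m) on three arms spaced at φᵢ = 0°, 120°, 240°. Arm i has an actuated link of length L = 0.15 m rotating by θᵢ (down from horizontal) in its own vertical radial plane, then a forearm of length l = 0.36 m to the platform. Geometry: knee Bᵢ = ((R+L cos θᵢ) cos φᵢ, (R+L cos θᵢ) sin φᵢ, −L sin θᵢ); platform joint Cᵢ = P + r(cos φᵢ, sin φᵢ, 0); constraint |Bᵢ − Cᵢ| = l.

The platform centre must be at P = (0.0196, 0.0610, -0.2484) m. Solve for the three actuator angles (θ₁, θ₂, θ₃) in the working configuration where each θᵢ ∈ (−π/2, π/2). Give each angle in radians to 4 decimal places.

θ₁ = -0.0872, θ₂ = -0.2613, θ₃ = 0.4366

φ1=0.0° → target in arm frame (0.0196, 0.0610)
  e−x'=0.0904;  (l²−L²−(e−x')²−y'²−z²)/2L = 0.1117
  √(A²+B²)=0.2643;  θ1 = -1.2218+1.1346 ≈ -0.0872
rotate P by −φ2: (0.0430, -0.0475, -0.2484)
  A cos θ + B sin θ = C:  0.0670·cos θ + -0.2484·sin θ = 0.1289
  γ=atan2(-0.2484,0.0670)=-1.3074;  ψ=arccos(0.5009)=1.0462;  θ2=γ+ψ≈-0.2613
rotate P by −φ3: (-0.0626, -0.0135, -0.2484)
  A=0.1726, B=-0.2484, C=(l²−L²−A²−y'²−z²)/(2L)=0.0514
  √(A²+B²)=0.3025;  θ3 = -0.9635+1.4001 ≈ 0.4366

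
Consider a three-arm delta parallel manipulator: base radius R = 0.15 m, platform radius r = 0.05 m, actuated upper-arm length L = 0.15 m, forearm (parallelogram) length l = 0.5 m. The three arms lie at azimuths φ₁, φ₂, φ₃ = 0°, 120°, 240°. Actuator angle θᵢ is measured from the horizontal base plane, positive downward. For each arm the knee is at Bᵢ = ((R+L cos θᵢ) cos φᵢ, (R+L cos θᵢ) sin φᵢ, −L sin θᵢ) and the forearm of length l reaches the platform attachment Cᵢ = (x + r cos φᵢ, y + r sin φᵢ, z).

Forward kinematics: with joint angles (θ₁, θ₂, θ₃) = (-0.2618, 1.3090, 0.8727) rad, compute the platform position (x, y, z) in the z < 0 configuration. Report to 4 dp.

S1 = (0.2449·cos0.0°, 0.2449·sin0.0°, 0.0388) = (0.2449, 0.0000, 0.0388)
S2 = (0.1388·cos120.0°, 0.1388·sin120.0°, -0.1449) = (-0.0694, 0.1202, -0.1449)
arm 3 at φ=240.0°: ρ3 = 0.1964;  S3 = (-0.0982, -0.1701, -0.1149)
eliminate P² terms by subtracting sphere 1 from 2 and 3
linear system: -0.6286x+0.2404y = -0.0212−-0.3674z; -0.6862x+-0.3402y = -0.0097−-0.3075z
det = 0.3788;  x = 0.0252+-0.5251z,  y = -0.0223+0.1553z
sphere 1 gives Az²+Bz+C=0 with A=1.2999, B=0.1461, C=-0.1997;  B²−4AC=1.0598;  roots -0.4522, 0.3398;  negative root z = -0.4522
x = 0.2627, y = -0.0926

(0.2627, -0.0926, -0.4522)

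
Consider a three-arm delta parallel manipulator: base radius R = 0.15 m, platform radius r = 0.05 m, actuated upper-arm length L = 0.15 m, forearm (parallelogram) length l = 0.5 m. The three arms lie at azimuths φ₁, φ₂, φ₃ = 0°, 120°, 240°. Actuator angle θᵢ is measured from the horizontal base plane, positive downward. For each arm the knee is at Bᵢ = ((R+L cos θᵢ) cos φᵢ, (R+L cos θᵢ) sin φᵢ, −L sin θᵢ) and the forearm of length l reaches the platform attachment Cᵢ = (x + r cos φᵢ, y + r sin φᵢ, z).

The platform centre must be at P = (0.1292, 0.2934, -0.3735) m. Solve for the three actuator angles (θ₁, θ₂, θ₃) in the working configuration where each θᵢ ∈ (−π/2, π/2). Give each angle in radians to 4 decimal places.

rotate P by −φ1: (0.1292, 0.2934, -0.3735)
  A cos θ + B sin θ = C:  -0.0292·cos θ + -0.3735·sin θ = 0.0035
  γ=atan2(-0.3735,-0.0292)=-1.6488;  ψ=arccos(0.0094)=1.5614;  θ1=γ+ψ≈-0.0875
φ2=120.0° → target in arm frame (0.1895, -0.2586)
  A=-0.0895, B=-0.3735, C=(l²−L²−A²−y'²−z²)/(2L)=0.0437
  √(A²+B²)=0.3841;  θ2 = -1.8060+1.4567 ≈ -0.3493
φ3=240.0° → target in arm frame (-0.3187, -0.0348)
  e−x'=0.4187;  (l²−L²−(e−x')²−y'²−z²)/2L = -0.2951
  γ=atan2(-0.3735,0.4187)=-0.7284;  ψ=arccos(-0.5259)=2.1245;  θ3=γ+ψ≈1.3961

θ₁ = -0.0875, θ₂ = -0.3493, θ₃ = 1.3961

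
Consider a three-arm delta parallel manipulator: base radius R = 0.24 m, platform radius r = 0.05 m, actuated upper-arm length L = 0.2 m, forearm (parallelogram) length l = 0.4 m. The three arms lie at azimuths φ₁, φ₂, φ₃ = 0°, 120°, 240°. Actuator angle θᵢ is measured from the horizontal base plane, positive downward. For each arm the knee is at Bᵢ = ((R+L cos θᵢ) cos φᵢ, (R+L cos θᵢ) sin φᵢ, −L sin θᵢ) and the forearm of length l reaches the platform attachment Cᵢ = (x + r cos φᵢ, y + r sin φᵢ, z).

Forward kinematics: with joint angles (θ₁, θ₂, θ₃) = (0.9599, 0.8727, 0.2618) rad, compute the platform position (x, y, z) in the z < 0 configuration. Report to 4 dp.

arm 1 at φ=0.0°: (R−r)+L cos θ1 = 0.3047;  O1 = (0.3047, 0.0000, -0.1638)
arm 2 at φ=120.0°: (R−r)+L cos θ2 = 0.3186;  O2 = (-0.1593, 0.2759, -0.1532)
φ3=240.0°: virtual centre (-0.1916, -0.3318, -0.0518), radius l
eliminate P² terms by subtracting sphere 1 from 2 and 3
plane₁₂: -0.9280x+0.5517y+0.0212z = 0.0053
det = 1.1636;  x = -0.0171+0.1184z,  y = -0.0193+0.1606z
sphere 1 gives Az²+Bz+C=0 with A=1.0398, B=0.2452, C=-0.0292;  B²−4AC=0.1816;  roots -0.3228, 0.0870;  negative root z = -0.3228
x = -0.0554, y = -0.0712

(-0.0554, -0.0712, -0.3228)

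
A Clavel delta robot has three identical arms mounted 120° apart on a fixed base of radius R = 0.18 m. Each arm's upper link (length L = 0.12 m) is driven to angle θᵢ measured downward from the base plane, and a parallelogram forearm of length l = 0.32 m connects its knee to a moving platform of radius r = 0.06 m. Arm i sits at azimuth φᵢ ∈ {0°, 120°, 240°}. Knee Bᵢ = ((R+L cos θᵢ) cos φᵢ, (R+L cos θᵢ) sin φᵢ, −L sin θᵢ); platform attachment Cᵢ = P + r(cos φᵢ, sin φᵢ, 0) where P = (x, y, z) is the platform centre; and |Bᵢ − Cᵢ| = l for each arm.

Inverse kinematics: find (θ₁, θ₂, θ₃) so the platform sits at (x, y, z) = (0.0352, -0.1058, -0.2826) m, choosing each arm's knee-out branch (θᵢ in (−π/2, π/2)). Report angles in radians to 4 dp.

arm 1 (φ=0.0°): x'=0.0352, y'=-0.1058
  A cos θ + B sin θ = C:  0.0848·cos θ + -0.2826·sin θ = -0.0427
  γ=atan2(-0.2826,0.0848)=-1.2793;  ψ=arccos(-0.1447)=1.7160;  θ1=γ+ψ≈0.4367
φ2=120.0° → target in arm frame (-0.1092, 0.0224)
  e−x'=0.2292;  (l²−L²−(e−x')²−y'²−z²)/2L = -0.1871
  γ=atan2(-0.2826,0.2292)=-0.8893;  ψ=arccos(-0.5142)=2.1109;  θ2=γ+ψ≈1.2216
φ3=240.0° → target in arm frame (0.0740, 0.0834)
  e−x'=0.0460;  (l²−L²−(e−x')²−y'²−z²)/2L = -0.0039
  √(A²+B²)=0.2863;  θ3 = -1.4095+1.5843 ≈ 0.1748

θ₁ = 0.4367, θ₂ = 1.2216, θ₃ = 0.1748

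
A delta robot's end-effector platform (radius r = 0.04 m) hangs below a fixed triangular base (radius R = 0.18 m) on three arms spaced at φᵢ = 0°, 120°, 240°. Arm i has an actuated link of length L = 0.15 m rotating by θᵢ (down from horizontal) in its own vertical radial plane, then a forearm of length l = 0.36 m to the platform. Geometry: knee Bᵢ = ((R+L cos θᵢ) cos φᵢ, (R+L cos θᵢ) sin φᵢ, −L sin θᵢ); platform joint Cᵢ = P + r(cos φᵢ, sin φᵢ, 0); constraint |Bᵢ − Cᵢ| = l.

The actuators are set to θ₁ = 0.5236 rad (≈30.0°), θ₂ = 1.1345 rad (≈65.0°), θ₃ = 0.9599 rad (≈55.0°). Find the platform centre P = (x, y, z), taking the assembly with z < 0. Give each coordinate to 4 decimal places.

(0.0755, -0.0241, -0.3770)

arm 1 at φ=0.0°: e+L cos θ1 = 0.2699;  centre 1 = (0.2699, 0.0000, -0.0750)
centre 2 = (0.2034·cos120.0°, 0.2034·sin120.0°, -0.1359) = (-0.1017, 0.1761, -0.1359)
centre 3 = (0.2260·cos240.0°, 0.2260·sin240.0°, -0.1229) = (-0.1130, -0.1958, -0.1229)
eliminate P² terms by subtracting sphere 1 from 2 and 3
[-0.7432 0.3523 -0.1219]·P = -0.0186;  [-0.7658 -0.3915 -0.0957]·P = -0.0123
det = 0.5608;  x = 0.0207+-0.1453z,  y = -0.0092+0.0396z
into |P−centre ₁|² = l²: 1.0227z² + 0.2217z + -0.0618 = 0;  Δ = 0.3019;  z = -0.3770 or 0.1603 → z<0 root = -0.3770
x = 0.0755, y = -0.0241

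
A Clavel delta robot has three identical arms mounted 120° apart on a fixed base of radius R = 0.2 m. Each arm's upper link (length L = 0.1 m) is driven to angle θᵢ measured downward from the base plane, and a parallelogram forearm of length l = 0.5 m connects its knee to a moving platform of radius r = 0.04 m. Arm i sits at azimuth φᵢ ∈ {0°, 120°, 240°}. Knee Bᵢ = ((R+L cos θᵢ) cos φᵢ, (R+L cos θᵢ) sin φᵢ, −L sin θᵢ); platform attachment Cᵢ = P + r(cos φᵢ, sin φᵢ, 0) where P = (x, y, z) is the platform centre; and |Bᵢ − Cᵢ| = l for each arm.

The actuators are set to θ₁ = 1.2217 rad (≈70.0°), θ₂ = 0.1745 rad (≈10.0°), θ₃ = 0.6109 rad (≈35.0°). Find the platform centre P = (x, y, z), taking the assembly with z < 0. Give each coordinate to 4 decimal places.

φ1=0.0°: virtual centre (0.1942, 0.0000, -0.0940), radius l
φ2=120.0°: virtual centre (-0.1292, 0.2239, -0.0174), radius l
O3 = (0.2419·cos240.0°, 0.2419·sin240.0°, -0.0574) = (-0.1210, -0.2095, -0.0574)
eliminate P² terms by subtracting sphere 1 from 2 and 3
linear system: -0.6469x+0.4477y = 0.0206−0.1532z; -0.6303x+-0.4190y = 0.0153−0.0732z
det = 0.5532;  x = -0.0279+0.1753z,  y = 0.0056+-0.0889z
quadratic in z: (1.0386)z²+(0.1091)z+(-0.1918)=0, √Δ=0.8993 → z ∈ {-0.4854, 0.3804}; z = -0.4854 (taking z<0)
x = -0.1130, y = 0.0488

(-0.1130, 0.0488, -0.4854)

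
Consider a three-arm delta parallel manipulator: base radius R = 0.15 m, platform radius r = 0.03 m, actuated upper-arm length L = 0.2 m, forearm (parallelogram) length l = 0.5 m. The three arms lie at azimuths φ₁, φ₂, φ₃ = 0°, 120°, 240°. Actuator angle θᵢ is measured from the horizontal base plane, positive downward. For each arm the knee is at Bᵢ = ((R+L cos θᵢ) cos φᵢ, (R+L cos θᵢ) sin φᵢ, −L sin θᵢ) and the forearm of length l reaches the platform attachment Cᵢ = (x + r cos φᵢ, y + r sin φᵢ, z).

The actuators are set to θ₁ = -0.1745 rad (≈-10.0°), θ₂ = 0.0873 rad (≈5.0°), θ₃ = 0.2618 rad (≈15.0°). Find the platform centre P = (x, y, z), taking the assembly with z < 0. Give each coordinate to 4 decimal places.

φ1=0.0°: virtual centre (0.3170, 0.0000, 0.0347), radius l
arm 2 at φ=120.0°: e+L cos θ2 = 0.3192;  O2 = (-0.1596, 0.2765, -0.0174)
O3 = (0.3132·cos240.0°, 0.3132·sin240.0°, -0.0518) = (-0.1566, -0.2712, -0.0518)
eliminate P² terms by subtracting sphere 1 from 2 and 3
linear system: -0.9532x+0.5529y = 0.0005−-0.1043z; -0.9471x+-0.5425y = -0.0009−-0.1730z
det = 1.0407;  x = 0.0002+-0.1463z,  y = 0.0013+-0.0635z
quadratic in z: (1.0254)z²+(0.0231)z+(-0.1485)=0, √Δ=0.7807 → z ∈ {-0.3919, 0.3694}; z = -0.3919 (taking z<0)
x = 0.0575, y = 0.0262

(0.0575, 0.0262, -0.3919)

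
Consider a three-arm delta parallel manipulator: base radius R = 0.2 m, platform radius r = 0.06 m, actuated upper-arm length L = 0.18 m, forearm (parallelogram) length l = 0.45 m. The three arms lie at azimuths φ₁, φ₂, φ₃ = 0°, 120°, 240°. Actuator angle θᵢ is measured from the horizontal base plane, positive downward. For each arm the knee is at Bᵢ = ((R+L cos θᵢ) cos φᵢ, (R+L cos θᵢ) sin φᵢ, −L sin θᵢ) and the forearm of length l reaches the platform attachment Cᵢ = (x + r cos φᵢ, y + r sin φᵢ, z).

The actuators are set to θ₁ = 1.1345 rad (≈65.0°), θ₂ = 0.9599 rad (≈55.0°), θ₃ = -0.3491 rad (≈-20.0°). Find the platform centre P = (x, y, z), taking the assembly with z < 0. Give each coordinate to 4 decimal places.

φ1=0.0°: virtual centre (0.2161, 0.0000, -0.1631), radius l
φ2=120.0°: virtual centre (-0.1216, 0.2107, -0.1474), radius l
arm 3 at φ=240.0°: (R−r)+L cos θ3 = 0.3091;  O3 = (-0.1546, -0.2677, 0.0616)
|O₂|²−|O₁|² = 0.0076;  |O₃|²−|O₁|² = 0.0261
[-0.6754 0.4213 0.0314]·P = 0.0076;  [-0.7413 -0.5355 0.4494]·P = 0.0261
det = 0.6739;  x = -0.0223+0.3059z,  y = -0.0177+0.4158z
into |P−O₁|² = l²: 1.2665z² + 0.1657z + -0.1187 = 0;  Δ = 0.6290;  z = -0.3785 or 0.2477 → z<0 root = -0.3785
x = -0.1381, y = -0.1751

(-0.1381, -0.1751, -0.3785)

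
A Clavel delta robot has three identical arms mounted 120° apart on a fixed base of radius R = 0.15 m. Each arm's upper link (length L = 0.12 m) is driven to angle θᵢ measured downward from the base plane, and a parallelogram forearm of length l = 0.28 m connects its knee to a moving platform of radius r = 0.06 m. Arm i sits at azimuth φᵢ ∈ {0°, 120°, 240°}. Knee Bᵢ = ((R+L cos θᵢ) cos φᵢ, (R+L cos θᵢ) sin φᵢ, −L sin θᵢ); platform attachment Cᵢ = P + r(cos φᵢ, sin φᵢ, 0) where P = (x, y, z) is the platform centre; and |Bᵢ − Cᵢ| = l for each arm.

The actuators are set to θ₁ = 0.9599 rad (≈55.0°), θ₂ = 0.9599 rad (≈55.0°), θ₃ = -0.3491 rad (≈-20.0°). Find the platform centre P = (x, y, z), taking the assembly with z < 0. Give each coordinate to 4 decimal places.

(-0.0634, -0.1098, -0.2285)

arm 1 at φ=0.0°: ρ1 = 0.1588;  centre 1 = (0.1588, 0.0000, -0.0983)
centre 2 = (0.1588·cos120.0°, 0.1588·sin120.0°, -0.0983) = (-0.0794, 0.1376, -0.0983)
φ3=240.0°: virtual centre (-0.1014, -0.1756, 0.0410), radius l
subtract pairs → two planes through P
linear system: -0.4765x+0.2751y = 0.0000−0.0000z; -0.5204x+-0.3512y = 0.0079−0.2787z
Cramer: x(z) = -0.0070+0.2469z;  y(z) = -0.0121+0.4277z
quadratic in z: (1.2438)z²+(0.1043)z+(-0.0411)=0, √Δ=0.4640 → z ∈ {-0.2285, 0.1446}; z = -0.2285 (taking z<0)
x = -0.0634, y = -0.1098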